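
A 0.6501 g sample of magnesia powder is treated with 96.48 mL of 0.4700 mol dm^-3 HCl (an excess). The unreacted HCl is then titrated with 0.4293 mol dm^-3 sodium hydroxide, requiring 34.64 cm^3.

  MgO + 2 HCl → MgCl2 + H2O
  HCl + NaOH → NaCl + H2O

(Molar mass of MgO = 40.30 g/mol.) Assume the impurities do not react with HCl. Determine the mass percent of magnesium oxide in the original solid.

n(HCl) added = 0.09648 × 0.4700 = 0.04535 mol
n(NaOH) used in back-titration = 0.03464 × 0.4293 = 0.01487 mol
n(HCl) left over = 0.01487 mol (1:1 ratio)
n(HCl) consumed by analyte = 0.04535 − 0.01487 = 0.03047 mol
From the 1:2 ratio, n(MgO) = 1/2 × 0.03047 = 0.01524 mol
mass of MgO = 0.01524 × 40.30 = 0.6141 g
% MgO = 0.6141 / 0.6501 × 100 = 94.46 %

94.46 %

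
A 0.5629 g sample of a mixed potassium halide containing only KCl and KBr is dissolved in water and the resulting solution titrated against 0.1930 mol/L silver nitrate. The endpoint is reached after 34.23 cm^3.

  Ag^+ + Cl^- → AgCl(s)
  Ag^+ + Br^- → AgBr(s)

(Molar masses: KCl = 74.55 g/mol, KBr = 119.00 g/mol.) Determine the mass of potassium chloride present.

0.3744 g

n(AgNO3) = 0.03423 × 0.1930 = 6.606 × 10^-3 mol
Let x = n(KCl), y = n(KBr).
Titrant: 1x + 1y = 6.606 × 10^-3;  mass: 74.55x + 119.00y = 0.5629
Solving, x = 5.023 × 10^-3 mol, y = 1.584 × 10^-3 mol
mass of KCl = 5.023 × 10^-3 × 74.55 = 0.3744 g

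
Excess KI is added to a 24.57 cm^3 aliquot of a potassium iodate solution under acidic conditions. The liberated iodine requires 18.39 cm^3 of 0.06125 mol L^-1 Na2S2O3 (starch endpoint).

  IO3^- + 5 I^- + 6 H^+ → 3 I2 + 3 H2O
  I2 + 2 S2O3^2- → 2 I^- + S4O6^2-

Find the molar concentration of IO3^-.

n(S2O3^2-) = 0.01839 × 0.06125 = 1.126 × 10^-3 mol
n(I2) = n(S2O3^2-)/2 = 5.632 × 10^-4 mol
From the 1:3 ratio, n(IO3^-) in the aliquot = 1/3 × 5.632 × 10^-4 = 1.877 × 10^-4 mol
[IO3^-] = 1.877 × 10^-4 / 0.02457 = 0.007641 mol/L

0.007641 mol/L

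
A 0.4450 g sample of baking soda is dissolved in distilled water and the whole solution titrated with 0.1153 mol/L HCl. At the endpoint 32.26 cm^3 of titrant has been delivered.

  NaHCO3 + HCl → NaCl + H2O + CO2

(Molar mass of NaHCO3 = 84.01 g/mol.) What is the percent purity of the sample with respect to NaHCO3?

70.22 %

n(HCl) = 0.03226 L × 0.1153 mol/L = 3.720 × 10^-3 mol
n(NaHCO3) = 3.720 × 10^-3 mol (1:1 ratio)
mass of NaHCO3 = 3.720 × 10^-3 × 84.01 g/mol = 0.3125 g
% NaHCO3 = 0.3125 / 0.4450 × 100 = 70.22 %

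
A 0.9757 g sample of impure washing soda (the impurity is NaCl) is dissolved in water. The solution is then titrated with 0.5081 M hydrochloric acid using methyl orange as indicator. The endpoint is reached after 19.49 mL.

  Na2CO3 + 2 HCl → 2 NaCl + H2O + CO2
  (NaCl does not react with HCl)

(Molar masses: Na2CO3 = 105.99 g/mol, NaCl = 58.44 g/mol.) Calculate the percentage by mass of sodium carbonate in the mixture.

53.79 %

n(HCl) = 0.01949 × 0.5081 = 9.903 × 10^-3 mol
Let x = n(Na2CO3), y = n(NaCl).
Titrant: 2x = 9.903 × 10^-3;  mass: 105.99x + 58.44y = 0.9757
Solving, x = 4.951 × 10^-3 mol, y = 7.716 × 10^-3 mol
mass of Na2CO3 = 4.951 × 10^-3 × 105.99 = 0.5248 g
% Na2CO3 = 0.5248 / 0.9757 × 100 = 53.79 %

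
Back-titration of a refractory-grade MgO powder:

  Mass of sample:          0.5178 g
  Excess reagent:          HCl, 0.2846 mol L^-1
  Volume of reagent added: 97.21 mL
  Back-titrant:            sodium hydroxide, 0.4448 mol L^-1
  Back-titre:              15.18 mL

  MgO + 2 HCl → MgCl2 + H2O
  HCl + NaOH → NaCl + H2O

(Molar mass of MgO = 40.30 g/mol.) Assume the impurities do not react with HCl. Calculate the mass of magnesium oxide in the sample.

n(HCl) added = 0.09721 × 0.2846 = 0.02767 mol
n(NaOH) used in back-titration = 0.01518 × 0.4448 = 6.752 × 10^-3 mol
n(HCl) left over = 6.752 × 10^-3 mol (1:1 ratio)
n(HCl) consumed by analyte = 0.02767 − 6.752 × 10^-3 = 0.02091 mol
From the 1:2 ratio, n(MgO) = 1/2 × 0.02091 = 0.01046 mol
mass of MgO = 0.01046 × 40.30 = 0.4214 g

0.4214 g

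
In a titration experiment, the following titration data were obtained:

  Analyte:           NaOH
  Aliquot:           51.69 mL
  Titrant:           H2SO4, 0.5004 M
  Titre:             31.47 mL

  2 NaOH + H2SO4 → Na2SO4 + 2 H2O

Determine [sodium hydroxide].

n(H2SO4) = 0.03147 L × 0.5004 mol/L = 0.01575 mol
From the 2:1 mole ratio, n(NaOH) = 2/1 × 0.01575 = 0.03150 mol
[NaOH] = 0.03150 mol / 0.05169 L = 0.6093 mol/L

0.6093 M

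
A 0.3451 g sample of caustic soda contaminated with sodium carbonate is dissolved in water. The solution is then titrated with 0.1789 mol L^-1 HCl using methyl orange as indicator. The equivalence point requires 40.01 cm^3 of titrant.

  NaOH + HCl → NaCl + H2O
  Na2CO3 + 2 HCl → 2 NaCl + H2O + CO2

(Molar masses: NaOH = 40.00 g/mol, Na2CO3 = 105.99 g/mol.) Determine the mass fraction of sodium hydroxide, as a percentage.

n(HCl) = 0.04001 × 0.1789 = 7.158 × 10^-3 mol
Let x = n(NaOH), y = n(Na2CO3).
Titrant: 1x + 2y = 7.158 × 10^-3;  mass: 40.00x + 105.99y = 0.3451
Solving, x = 2.634 × 10^-3 mol, y = 2.262 × 10^-3 mol
mass of NaOH = 2.634 × 10^-3 × 40.00 = 0.1054 g
% NaOH = 0.1054 / 0.3451 × 100 = 30.53 %

30.53 %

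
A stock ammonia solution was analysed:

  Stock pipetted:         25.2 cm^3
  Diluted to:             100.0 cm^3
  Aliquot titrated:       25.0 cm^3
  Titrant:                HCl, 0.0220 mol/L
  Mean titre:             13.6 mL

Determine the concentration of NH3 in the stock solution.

NH3 + HCl → NH4Cl
n(HCl) = 0.0136 × 0.0220 = 2.99 × 10^-4 mol
n(NH3) in the aliquot = 2.99 × 10^-4 mol (1:1 ratio)
[NH3]_dilute = 2.99 × 10^-4 / 0.0250 = 0.0120 mol/L
Dilution factor = 100.0 / 25.2 = 3.968
[NH3]_stock = 0.0120 × 3.968 = 0.0475 mol/L

0.0475 mol/L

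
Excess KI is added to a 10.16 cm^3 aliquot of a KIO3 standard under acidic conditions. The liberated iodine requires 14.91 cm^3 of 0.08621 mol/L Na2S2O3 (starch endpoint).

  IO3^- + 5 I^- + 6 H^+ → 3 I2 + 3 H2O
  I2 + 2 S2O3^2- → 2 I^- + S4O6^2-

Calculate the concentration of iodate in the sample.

0.02109 mol/L

n(S2O3^2-) = 0.01491 × 0.08621 = 1.285 × 10^-3 mol
n(I2) = n(S2O3^2-)/2 = 6.427 × 10^-4 mol
From the 1:3 ratio, n(IO3^-) in the aliquot = 1/3 × 6.427 × 10^-4 = 2.142 × 10^-4 mol
[IO3^-] = 2.142 × 10^-4 / 0.01016 = 0.02109 mol/L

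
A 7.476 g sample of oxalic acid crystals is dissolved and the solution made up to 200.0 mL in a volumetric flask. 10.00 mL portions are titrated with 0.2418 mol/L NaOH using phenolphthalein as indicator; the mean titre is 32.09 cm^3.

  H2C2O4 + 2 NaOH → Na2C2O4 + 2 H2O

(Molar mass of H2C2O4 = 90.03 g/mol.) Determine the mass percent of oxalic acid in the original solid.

n(NaOH) per titration = 0.03209 × 0.2418 = 7.759 × 10^-3 mol
From the 1:2 ratio, n(H2C2O4) in each aliquot = 1/2 × 7.759 × 10^-3 = 3.880 × 10^-3 mol
n(H2C2O4) in the whole flask = 3.880 × 10^-3 × 200.0/10.00 = 0.07759 mol
mass of H2C2O4 = 0.07759 × 90.03 = 6.986 g
% H2C2O4 = 6.986 / 7.476 × 100 = 93.44 %

93.44 %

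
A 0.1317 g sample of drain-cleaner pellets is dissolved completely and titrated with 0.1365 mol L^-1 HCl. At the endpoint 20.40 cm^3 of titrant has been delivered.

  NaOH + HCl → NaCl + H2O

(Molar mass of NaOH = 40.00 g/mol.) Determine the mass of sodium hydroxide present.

n(HCl) = 0.02040 L × 0.1365 mol/L = 2.785 × 10^-3 mol
n(NaOH) = 2.785 × 10^-3 mol (1:1 ratio)
mass of NaOH = 2.785 × 10^-3 × 40.00 g/mol = 0.1114 g

0.1114 g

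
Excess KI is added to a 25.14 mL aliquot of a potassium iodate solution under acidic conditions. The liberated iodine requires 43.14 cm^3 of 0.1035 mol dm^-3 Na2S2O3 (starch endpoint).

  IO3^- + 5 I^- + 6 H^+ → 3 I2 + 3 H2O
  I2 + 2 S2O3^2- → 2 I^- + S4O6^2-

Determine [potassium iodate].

n(S2O3^2-) = 0.04314 × 0.1035 = 4.465 × 10^-3 mol
n(I2) = n(S2O3^2-)/2 = 2.232 × 10^-3 mol
From the 1:3 ratio, n(IO3^-) in the aliquot = 1/3 × 2.232 × 10^-3 = 7.442 × 10^-4 mol
[IO3^-] = 7.442 × 10^-4 / 0.02514 = 0.02960 mol/L

0.02960 mol/L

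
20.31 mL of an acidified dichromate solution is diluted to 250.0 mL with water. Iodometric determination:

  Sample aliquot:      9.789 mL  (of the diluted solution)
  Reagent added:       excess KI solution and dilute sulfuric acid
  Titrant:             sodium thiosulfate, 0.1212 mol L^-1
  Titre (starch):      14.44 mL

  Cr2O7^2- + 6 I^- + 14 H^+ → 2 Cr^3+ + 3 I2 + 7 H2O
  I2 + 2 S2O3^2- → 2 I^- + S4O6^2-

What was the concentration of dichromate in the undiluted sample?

n(S2O3^2-) = 0.01444 × 0.1212 = 1.750 × 10^-3 mol
n(I2) = n(S2O3^2-)/2 = 8.751 × 10^-4 mol
From the 1:3 ratio, n(Cr2O7^2-) in the aliquot = 1/3 × 8.751 × 10^-4 = 2.917 × 10^-4 mol
[Cr2O7^2-]_dilute = 2.917 × 10^-4 / 0.009789 = 0.02980 mol/L
[Cr2O7^2-]_original = 0.02980 × 250.0/20.31 = 0.3668 mol/L

0.3668 mol/L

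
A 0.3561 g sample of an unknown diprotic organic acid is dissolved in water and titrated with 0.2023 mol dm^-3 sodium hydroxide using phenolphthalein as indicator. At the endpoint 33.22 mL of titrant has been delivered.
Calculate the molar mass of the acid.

n(NaOH) = 0.03322 L × 0.2023 mol/L = 6.720 × 10^-3 mol
From the 1:2 ratio, n(H2A) = 1/2 × 6.720 × 10^-3 = 3.360 × 10^-3 mol
M = m / n = 0.3561 g / 3.360 × 10^-3 mol = 106.0 g/mol

106.0 g/mol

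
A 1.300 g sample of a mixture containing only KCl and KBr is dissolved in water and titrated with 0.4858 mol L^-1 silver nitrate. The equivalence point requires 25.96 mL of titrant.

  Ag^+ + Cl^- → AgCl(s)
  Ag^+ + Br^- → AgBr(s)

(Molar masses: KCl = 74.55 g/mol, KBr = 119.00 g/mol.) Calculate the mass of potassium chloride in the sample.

0.3367 g

n(AgNO3) = 0.02596 × 0.4858 = 0.01261 mol
Let x = n(KCl), y = n(KBr).
Titrant: 1x + 1y = 0.01261;  mass: 74.55x + 119.00y = 1.300
Solving, x = 4.516 × 10^-3 mol, y = 8.095 × 10^-3 mol
mass of KCl = 4.516 × 10^-3 × 74.55 = 0.3367 g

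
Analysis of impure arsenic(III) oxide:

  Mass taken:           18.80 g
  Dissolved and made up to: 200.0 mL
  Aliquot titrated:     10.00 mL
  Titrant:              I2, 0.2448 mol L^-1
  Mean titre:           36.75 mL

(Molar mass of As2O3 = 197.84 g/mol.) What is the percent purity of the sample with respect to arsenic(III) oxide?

As2O3 + 2 I2 + 2 H2O → As2O5 + 4 HI
n(I2) per titration = 0.03675 × 0.2448 = 8.996 × 10^-3 mol
From the 1:2 ratio, n(As2O3) in each aliquot = 1/2 × 8.996 × 10^-3 = 4.498 × 10^-3 mol
n(As2O3) in the whole flask = 4.498 × 10^-3 × 200.0/10.00 = 0.08996 mol
mass of As2O3 = 0.08996 × 197.84 = 17.80 g
% As2O3 = 17.80 / 18.80 × 100 = 94.67 %

94.67 %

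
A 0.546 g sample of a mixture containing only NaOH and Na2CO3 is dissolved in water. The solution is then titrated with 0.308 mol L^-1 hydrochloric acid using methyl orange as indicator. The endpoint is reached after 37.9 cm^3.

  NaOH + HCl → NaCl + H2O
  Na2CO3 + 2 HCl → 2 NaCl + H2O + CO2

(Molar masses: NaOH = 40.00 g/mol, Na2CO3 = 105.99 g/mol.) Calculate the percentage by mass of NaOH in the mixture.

40.9 %

n(HCl) = 0.0379 × 0.308 = 0.0117 mol
Let x = n(NaOH), y = n(Na2CO3).
Titrant: 1x + 2y = 0.0117;  mass: 40.00x + 105.99y = 0.546
Solving, x = 5.59 × 10^-3 mol, y = 3.04 × 10^-3 mol
mass of NaOH = 5.59 × 10^-3 × 40.00 = 0.224 g
% NaOH = 0.224 / 0.546 × 100 = 40.9 %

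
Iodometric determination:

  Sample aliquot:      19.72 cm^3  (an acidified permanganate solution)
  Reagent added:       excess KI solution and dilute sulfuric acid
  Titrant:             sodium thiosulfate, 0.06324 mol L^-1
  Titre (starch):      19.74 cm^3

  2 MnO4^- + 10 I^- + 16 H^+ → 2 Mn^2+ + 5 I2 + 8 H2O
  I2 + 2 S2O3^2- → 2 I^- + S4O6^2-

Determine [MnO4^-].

n(S2O3^2-) = 0.01974 × 0.06324 = 1.248 × 10^-3 mol
n(I2) = n(S2O3^2-)/2 = 6.242 × 10^-4 mol
From the 2:5 ratio, n(MnO4^-) in the aliquot = 2/5 × 6.242 × 10^-4 = 2.497 × 10^-4 mol
[MnO4^-] = 2.497 × 10^-4 / 0.01972 = 0.01266 mol/L

0.01266 mol/L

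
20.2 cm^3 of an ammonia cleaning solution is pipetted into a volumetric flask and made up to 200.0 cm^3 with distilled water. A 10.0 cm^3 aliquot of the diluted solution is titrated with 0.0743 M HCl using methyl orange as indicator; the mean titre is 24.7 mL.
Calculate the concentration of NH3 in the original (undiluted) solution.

1.82 M

NH3 + HCl → NH4Cl
n(HCl) = 0.0247 × 0.0743 = 1.84 × 10^-3 mol
n(NH3) in the aliquot = 1.84 × 10^-3 mol (1:1 ratio)
[NH3]_dilute = 1.84 × 10^-3 / 0.0100 = 0.184 mol/L
Dilution factor = 200.0 / 20.2 = 9.901
[NH3]_stock = 0.184 × 9.901 = 1.82 mol/L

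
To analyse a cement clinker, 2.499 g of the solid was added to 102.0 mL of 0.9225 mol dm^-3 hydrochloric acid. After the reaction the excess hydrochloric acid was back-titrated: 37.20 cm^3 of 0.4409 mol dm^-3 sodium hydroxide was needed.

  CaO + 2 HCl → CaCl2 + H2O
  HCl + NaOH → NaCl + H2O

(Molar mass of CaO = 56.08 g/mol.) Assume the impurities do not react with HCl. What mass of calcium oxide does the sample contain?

n(HCl) added = 0.1020 × 0.9225 = 0.09409 mol
n(NaOH) used in back-titration = 0.03720 × 0.4409 = 0.01640 mol
n(HCl) left over = 0.01640 mol (1:1 ratio)
n(HCl) consumed by analyte = 0.09409 − 0.01640 = 0.07769 mol
From the 1:2 ratio, n(CaO) = 1/2 × 0.07769 = 0.03885 mol
mass of CaO = 0.03885 × 56.08 = 2.179 g

2.179 g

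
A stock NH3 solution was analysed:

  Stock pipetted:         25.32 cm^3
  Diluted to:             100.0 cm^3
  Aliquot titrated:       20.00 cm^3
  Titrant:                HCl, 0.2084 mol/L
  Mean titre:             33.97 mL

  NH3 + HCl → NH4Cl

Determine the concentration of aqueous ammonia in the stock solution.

1.398 mol/L

n(HCl) = 0.03397 × 0.2084 = 7.079 × 10^-3 mol
n(NH3) in the aliquot = 7.079 × 10^-3 mol (1:1 ratio)
[NH3]_dilute = 7.079 × 10^-3 / 0.02000 = 0.3540 mol/L
Dilution factor = 100.0 / 25.32 = 3.949
[NH3]_stock = 0.3540 × 3.949 = 1.398 mol/L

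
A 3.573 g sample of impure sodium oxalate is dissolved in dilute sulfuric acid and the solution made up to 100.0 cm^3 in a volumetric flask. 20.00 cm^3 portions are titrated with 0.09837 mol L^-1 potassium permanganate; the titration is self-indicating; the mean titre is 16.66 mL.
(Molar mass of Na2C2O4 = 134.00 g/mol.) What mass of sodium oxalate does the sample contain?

2 MnO4^- + 5 C2O4^2- + 16 H^+ → 2 Mn^2+ + 10 CO2 + 8 H2O
n(KMnO4) per titration = 0.01666 × 0.09837 = 1.639 × 10^-3 mol
From the 5:2 ratio, n(Na2C2O4) in each aliquot = 5/2 × 1.639 × 10^-3 = 4.097 × 10^-3 mol
n(Na2C2O4) in the whole flask = 4.097 × 10^-3 × 100.0/20.00 = 0.02049 mol
mass of Na2C2O4 = 0.02049 × 134.00 = 2.745 g

2.745 g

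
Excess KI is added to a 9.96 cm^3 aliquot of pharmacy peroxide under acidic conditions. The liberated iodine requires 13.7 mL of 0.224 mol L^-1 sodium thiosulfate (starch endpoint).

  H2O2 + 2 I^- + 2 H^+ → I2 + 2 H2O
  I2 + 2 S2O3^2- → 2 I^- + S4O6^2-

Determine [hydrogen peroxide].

n(S2O3^2-) = 0.0137 × 0.224 = 3.07 × 10^-3 mol
n(I2) = n(S2O3^2-)/2 = 1.53 × 10^-3 mol
n(H2O2) in the aliquot = 1.53 × 10^-3 mol (1:1 ratio)
[H2O2] = 1.53 × 10^-3 / 0.00996 = 0.154 mol/L

0.154 mol/L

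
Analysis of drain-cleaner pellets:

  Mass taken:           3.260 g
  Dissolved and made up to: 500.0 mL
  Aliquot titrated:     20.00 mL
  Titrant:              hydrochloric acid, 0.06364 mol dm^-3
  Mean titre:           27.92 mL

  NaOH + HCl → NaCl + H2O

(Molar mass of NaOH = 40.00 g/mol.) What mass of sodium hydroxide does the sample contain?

n(HCl) per titration = 0.02792 × 0.06364 = 1.777 × 10^-3 mol
n(NaOH) in each aliquot = 1.777 × 10^-3 mol (1:1 ratio)
n(NaOH) in the whole flask = 1.777 × 10^-3 × 500.0/20.00 = 0.04442 mol
mass of NaOH = 0.04442 × 40.00 = 1.777 g

1.777 g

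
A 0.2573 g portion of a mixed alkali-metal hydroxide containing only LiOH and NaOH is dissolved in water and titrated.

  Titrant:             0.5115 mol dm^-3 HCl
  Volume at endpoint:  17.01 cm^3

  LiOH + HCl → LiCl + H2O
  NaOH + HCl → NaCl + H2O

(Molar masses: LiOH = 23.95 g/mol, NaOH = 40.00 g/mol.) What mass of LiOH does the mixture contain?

0.1354 g

n(HCl) = 0.01701 × 0.5115 = 8.701 × 10^-3 mol
Let x = n(LiOH), y = n(NaOH).
Titrant: 1x + 1y = 8.701 × 10^-3;  mass: 23.95x + 40.00y = 0.2573
Solving, x = 5.653 × 10^-3 mol, y = 3.048 × 10^-3 mol
mass of LiOH = 5.653 × 10^-3 × 23.95 = 0.1354 g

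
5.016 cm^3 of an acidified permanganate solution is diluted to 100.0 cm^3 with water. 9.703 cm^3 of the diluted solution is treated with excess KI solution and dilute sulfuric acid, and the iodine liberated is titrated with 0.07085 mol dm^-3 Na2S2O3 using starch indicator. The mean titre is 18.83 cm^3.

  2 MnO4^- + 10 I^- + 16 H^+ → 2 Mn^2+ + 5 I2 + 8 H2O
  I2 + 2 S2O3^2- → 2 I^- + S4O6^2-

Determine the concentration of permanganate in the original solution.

n(S2O3^2-) = 0.01883 × 0.07085 = 1.334 × 10^-3 mol
n(I2) = n(S2O3^2-)/2 = 6.671 × 10^-4 mol
From the 2:5 ratio, n(MnO4^-) in the aliquot = 2/5 × 6.671 × 10^-4 = 2.668 × 10^-4 mol
[MnO4^-]_dilute = 2.668 × 10^-4 / 0.009703 = 0.02750 mol/L
[MnO4^-]_original = 0.02750 × 100.0/5.016 = 0.5482 mol/L

0.5482 mol/L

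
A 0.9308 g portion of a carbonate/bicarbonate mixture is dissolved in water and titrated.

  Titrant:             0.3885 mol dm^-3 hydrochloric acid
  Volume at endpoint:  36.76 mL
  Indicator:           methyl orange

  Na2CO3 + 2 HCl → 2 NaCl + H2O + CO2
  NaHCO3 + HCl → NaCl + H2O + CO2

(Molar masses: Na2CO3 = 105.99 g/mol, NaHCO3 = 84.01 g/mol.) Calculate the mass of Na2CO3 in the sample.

0.4596 g

n(HCl) = 0.03676 × 0.3885 = 0.01428 mol
Let x = n(Na2CO3), y = n(NaHCO3).
Titrant: 2x + 1y = 0.01428;  mass: 105.99x + 84.01y = 0.9308
Solving, x = 4.336 × 10^-3 mol, y = 5.609 × 10^-3 mol
mass of Na2CO3 = 4.336 × 10^-3 × 105.99 = 0.4596 g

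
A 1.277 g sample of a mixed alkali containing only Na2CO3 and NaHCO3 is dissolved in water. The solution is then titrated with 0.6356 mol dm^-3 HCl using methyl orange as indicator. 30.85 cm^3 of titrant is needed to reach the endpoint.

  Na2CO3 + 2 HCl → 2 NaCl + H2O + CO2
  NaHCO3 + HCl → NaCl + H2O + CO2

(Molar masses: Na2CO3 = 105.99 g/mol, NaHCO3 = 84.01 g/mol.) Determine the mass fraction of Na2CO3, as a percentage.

49.55 %

n(HCl) = 0.03085 × 0.6356 = 0.01961 mol
Let x = n(Na2CO3), y = n(NaHCO3).
Titrant: 2x + 1y = 0.01961;  mass: 105.99x + 84.01y = 1.277
Solving, x = 5.970 × 10^-3 mol, y = 7.669 × 10^-3 mol
mass of Na2CO3 = 5.970 × 10^-3 × 105.99 = 0.6327 g
% Na2CO3 = 0.6327 / 1.277 × 100 = 49.55 %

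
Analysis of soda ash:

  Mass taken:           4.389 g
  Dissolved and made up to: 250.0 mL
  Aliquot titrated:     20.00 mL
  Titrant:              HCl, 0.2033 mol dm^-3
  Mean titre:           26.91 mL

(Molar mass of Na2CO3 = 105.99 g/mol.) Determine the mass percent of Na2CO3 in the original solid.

Na2CO3 + 2 HCl → 2 NaCl + H2O + CO2
n(HCl) per titration = 0.02691 × 0.2033 = 5.471 × 10^-3 mol
From the 1:2 ratio, n(Na2CO3) in each aliquot = 1/2 × 5.471 × 10^-3 = 2.735 × 10^-3 mol
n(Na2CO3) in the whole flask = 2.735 × 10^-3 × 250.0/20.00 = 0.03419 mol
mass of Na2CO3 = 0.03419 × 105.99 = 3.624 g
% Na2CO3 = 3.624 / 4.389 × 100 = 82.57 %

82.57 %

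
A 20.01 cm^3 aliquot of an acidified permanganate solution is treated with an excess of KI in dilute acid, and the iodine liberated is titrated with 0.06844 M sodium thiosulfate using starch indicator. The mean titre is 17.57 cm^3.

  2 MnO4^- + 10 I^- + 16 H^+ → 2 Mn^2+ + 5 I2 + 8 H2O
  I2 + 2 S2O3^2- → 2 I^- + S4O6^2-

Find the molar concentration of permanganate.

0.01202 M

n(S2O3^2-) = 0.01757 × 0.06844 = 1.202 × 10^-3 mol
n(I2) = n(S2O3^2-)/2 = 6.012 × 10^-4 mol
From the 2:5 ratio, n(MnO4^-) in the aliquot = 2/5 × 6.012 × 10^-4 = 2.405 × 10^-4 mol
[MnO4^-] = 2.405 × 10^-4 / 0.02001 = 0.01202 mol/L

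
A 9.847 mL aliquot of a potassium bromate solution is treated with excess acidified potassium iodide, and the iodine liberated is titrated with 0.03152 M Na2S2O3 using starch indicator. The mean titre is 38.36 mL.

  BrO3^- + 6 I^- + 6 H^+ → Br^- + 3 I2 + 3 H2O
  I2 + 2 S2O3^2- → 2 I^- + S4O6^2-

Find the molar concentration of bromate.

0.02046 M

n(S2O3^2-) = 0.03836 × 0.03152 = 1.209 × 10^-3 mol
n(I2) = n(S2O3^2-)/2 = 6.046 × 10^-4 mol
From the 1:3 ratio, n(BrO3^-) in the aliquot = 1/3 × 6.046 × 10^-4 = 2.015 × 10^-4 mol
[BrO3^-] = 2.015 × 10^-4 / 0.009847 = 0.02046 mol/L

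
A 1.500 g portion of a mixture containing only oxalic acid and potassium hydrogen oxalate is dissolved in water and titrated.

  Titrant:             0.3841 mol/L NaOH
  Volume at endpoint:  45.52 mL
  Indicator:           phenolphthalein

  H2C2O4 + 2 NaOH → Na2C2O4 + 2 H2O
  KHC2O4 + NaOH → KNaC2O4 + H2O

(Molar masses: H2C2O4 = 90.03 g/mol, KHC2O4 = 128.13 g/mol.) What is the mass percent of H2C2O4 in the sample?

n(NaOH) = 0.04552 × 0.3841 = 0.01748 mol
Let x = n(H2C2O4), y = n(KHC2O4).
Titrant: 2x + 1y = 0.01748;  mass: 90.03x + 128.13y = 1.500
Solving, x = 4.453 × 10^-3 mol, y = 8.578 × 10^-3 mol
mass of H2C2O4 = 4.453 × 10^-3 × 90.03 = 0.4009 g
% H2C2O4 = 0.4009 / 1.500 × 100 = 26.73 %

26.73 %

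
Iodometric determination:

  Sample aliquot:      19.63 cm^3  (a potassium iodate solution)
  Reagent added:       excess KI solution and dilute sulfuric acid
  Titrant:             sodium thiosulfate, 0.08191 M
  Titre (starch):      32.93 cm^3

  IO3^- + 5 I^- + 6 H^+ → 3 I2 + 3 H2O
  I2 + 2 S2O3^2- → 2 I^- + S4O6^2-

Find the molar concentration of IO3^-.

0.02290 M

n(S2O3^2-) = 0.03293 × 0.08191 = 2.697 × 10^-3 mol
n(I2) = n(S2O3^2-)/2 = 1.349 × 10^-3 mol
From the 1:3 ratio, n(IO3^-) in the aliquot = 1/3 × 1.349 × 10^-3 = 4.495 × 10^-4 mol
[IO3^-] = 4.495 × 10^-4 / 0.01963 = 0.02290 mol/L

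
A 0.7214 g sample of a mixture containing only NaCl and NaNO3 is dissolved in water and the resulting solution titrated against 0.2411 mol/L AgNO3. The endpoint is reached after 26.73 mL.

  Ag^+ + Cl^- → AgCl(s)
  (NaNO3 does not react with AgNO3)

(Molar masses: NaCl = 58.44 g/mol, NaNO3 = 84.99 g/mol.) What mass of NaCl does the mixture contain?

n(AgNO3) = 0.02673 × 0.2411 = 6.445 × 10^-3 mol
Let x = n(NaCl), y = n(NaNO3).
Titrant: 1x = 6.445 × 10^-3;  mass: 58.44x + 84.99y = 0.7214
Solving, x = 6.445 × 10^-3 mol, y = 4.057 × 10^-3 mol
mass of NaCl = 6.445 × 10^-3 × 58.44 = 0.3766 g

0.3766 g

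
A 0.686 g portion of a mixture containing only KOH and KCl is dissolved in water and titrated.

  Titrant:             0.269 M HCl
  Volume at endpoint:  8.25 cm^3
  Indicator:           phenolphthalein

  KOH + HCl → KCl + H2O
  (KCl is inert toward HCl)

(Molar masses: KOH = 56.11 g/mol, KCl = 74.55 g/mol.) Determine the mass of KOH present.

n(HCl) = 0.00825 × 0.269 = 2.22 × 10^-3 mol
Let x = n(KOH), y = n(KCl).
Titrant: 1x = 2.22 × 10^-3;  mass: 56.11x + 74.55y = 0.686
Solving, x = 2.22 × 10^-3 mol, y = 7.53 × 10^-3 mol
mass of KOH = 2.22 × 10^-3 × 56.11 = 0.125 g

0.125 g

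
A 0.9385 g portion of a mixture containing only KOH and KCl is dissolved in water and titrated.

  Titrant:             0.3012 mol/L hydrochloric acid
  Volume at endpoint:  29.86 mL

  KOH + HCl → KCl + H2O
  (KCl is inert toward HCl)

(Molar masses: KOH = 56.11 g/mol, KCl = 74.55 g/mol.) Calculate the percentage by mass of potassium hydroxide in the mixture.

53.77 %

n(HCl) = 0.02986 × 0.3012 = 8.994 × 10^-3 mol
Let x = n(KOH), y = n(KCl).
Titrant: 1x = 8.994 × 10^-3;  mass: 56.11x + 74.55y = 0.9385
Solving, x = 8.994 × 10^-3 mol, y = 5.820 × 10^-3 mol
mass of KOH = 8.994 × 10^-3 × 56.11 = 0.5046 g
% KOH = 0.5046 / 0.9385 × 100 = 53.77 %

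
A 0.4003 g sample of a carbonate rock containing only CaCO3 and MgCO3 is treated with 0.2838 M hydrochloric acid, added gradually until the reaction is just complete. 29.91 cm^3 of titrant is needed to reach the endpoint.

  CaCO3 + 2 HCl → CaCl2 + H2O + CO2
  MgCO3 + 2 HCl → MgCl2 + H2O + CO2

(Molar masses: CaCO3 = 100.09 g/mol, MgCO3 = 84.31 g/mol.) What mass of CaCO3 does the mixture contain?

0.2694 g

n(HCl) = 0.02991 × 0.2838 = 8.488 × 10^-3 mol
Let x = n(CaCO3), y = n(MgCO3).
Titrant: 2x + 2y = 8.488 × 10^-3;  mass: 100.09x + 84.31y = 0.4003
Solving, x = 2.691 × 10^-3 mol, y = 1.553 × 10^-3 mol
mass of CaCO3 = 2.691 × 10^-3 × 100.09 = 0.2694 g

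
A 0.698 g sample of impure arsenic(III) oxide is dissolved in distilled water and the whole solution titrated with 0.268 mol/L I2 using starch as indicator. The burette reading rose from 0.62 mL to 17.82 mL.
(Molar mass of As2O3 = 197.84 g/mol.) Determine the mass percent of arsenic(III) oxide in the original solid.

As2O3 + 2 I2 + 2 H2O → As2O5 + 4 HI
n(I2) = 0.0172 L × 0.268 mol/L = 4.61 × 10^-3 mol
From the 1:2 ratio, n(As2O3) = 1/2 × 4.61 × 10^-3 = 2.30 × 10^-3 mol
mass of As2O3 = 2.30 × 10^-3 × 197.84 g/mol = 0.456 g
% As2O3 = 0.456 / 0.698 × 100 = 65.3 %

65.3 %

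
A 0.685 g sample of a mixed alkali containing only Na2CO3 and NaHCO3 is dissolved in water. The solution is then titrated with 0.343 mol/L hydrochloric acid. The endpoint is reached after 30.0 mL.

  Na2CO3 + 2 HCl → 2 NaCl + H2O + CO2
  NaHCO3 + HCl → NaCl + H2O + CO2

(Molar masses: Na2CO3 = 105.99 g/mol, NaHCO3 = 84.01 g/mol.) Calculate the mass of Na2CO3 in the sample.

0.307 g

n(HCl) = 0.0300 × 0.343 = 0.0103 mol
Let x = n(Na2CO3), y = n(NaHCO3).
Titrant: 2x + 1y = 0.0103;  mass: 105.99x + 84.01y = 0.685
Solving, x = 2.89 × 10^-3 mol, y = 4.50 × 10^-3 mol
mass of Na2CO3 = 2.89 × 10^-3 × 105.99 = 0.307 g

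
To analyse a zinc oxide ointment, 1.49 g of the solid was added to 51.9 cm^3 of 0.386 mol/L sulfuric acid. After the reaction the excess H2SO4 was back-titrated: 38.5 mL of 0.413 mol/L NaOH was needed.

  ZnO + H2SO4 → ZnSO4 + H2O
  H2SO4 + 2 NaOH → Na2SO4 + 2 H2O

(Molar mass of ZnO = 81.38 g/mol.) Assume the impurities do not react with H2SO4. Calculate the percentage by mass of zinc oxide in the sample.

66.0 %

n(H2SO4) added = 0.0519 × 0.386 = 0.0200 mol
n(NaOH) used in back-titration = 0.0385 × 0.413 = 0.0159 mol
From the 1:2 ratio, n(H2SO4) left over = 1/2 × 0.0159 = 7.95 × 10^-3 mol
n(H2SO4) consumed by analyte = 0.0200 − 7.95 × 10^-3 = 0.0121 mol
n(ZnO) = 0.0121 mol (1:1 ratio)
mass of ZnO = 0.0121 × 81.38 = 0.983 g
% ZnO = 0.983 / 1.49 × 100 = 66.0 %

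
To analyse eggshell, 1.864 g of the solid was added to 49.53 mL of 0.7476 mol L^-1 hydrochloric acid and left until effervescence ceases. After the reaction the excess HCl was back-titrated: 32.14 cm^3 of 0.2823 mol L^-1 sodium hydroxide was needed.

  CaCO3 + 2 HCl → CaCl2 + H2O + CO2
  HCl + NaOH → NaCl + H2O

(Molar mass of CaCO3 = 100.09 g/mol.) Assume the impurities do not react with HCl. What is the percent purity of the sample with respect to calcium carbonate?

n(HCl) added = 0.04953 × 0.7476 = 0.03703 mol
n(NaOH) used in back-titration = 0.03214 × 0.2823 = 9.073 × 10^-3 mol
n(HCl) left over = 9.073 × 10^-3 mol (1:1 ratio)
n(HCl) consumed by analyte = 0.03703 − 9.073 × 10^-3 = 0.02796 mol
From the 1:2 ratio, n(CaCO3) = 1/2 × 0.02796 = 0.01398 mol
mass of CaCO3 = 0.01398 × 100.09 = 1.399 g
% CaCO3 = 1.399 / 1.864 × 100 = 75.06 %

75.06 %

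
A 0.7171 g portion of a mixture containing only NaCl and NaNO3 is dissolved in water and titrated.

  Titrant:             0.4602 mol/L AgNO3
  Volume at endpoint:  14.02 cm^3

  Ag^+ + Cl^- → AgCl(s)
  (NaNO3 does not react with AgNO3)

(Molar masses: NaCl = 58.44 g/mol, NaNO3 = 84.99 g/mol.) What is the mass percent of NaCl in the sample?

52.58 %

n(AgNO3) = 0.01402 × 0.4602 = 6.452 × 10^-3 mol
Let x = n(NaCl), y = n(NaNO3).
Titrant: 1x = 6.452 × 10^-3;  mass: 58.44x + 84.99y = 0.7171
Solving, x = 6.452 × 10^-3 mol, y = 4.001 × 10^-3 mol
mass of NaCl = 6.452 × 10^-3 × 58.44 = 0.3771 g
% NaCl = 0.3771 / 0.7171 × 100 = 52.58 %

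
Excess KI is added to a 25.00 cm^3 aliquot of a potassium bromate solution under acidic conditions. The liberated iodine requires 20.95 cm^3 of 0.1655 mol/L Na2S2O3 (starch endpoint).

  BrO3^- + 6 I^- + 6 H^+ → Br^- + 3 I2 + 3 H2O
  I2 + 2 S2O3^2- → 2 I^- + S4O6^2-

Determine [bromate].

0.02311 mol/L

n(S2O3^2-) = 0.02095 × 0.1655 = 3.467 × 10^-3 mol
n(I2) = n(S2O3^2-)/2 = 1.734 × 10^-3 mol
From the 1:3 ratio, n(BrO3^-) in the aliquot = 1/3 × 1.734 × 10^-3 = 5.779 × 10^-4 mol
[BrO3^-] = 5.779 × 10^-4 / 0.02500 = 0.02311 mol/L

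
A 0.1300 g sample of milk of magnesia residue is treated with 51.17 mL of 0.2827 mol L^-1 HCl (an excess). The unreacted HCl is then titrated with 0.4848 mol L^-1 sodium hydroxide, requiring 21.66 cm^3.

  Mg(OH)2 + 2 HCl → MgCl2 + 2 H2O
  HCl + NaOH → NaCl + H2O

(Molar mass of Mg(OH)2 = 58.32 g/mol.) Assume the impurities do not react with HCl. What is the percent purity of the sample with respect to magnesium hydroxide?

88.94 %

n(HCl) added = 0.05117 × 0.2827 = 0.01447 mol
n(NaOH) used in back-titration = 0.02166 × 0.4848 = 0.01050 mol
n(HCl) left over = 0.01050 mol (1:1 ratio)
n(HCl) consumed by analyte = 0.01447 − 0.01050 = 3.965 × 10^-3 mol
From the 1:2 ratio, n(Mg(OH)2) = 1/2 × 3.965 × 10^-3 = 1.982 × 10^-3 mol
mass of Mg(OH)2 = 1.982 × 10^-3 × 58.32 = 0.1156 g
% Mg(OH)2 = 0.1156 / 0.1300 × 100 = 88.94 %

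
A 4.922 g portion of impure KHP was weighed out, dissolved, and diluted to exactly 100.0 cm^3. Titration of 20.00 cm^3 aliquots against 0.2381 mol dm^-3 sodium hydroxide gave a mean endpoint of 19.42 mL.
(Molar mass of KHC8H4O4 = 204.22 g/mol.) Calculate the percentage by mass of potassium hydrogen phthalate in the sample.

95.93 %

KHC8H4O4 + NaOH → KNaC8H4O4 + H2O
n(NaOH) per titration = 0.01942 × 0.2381 = 4.624 × 10^-3 mol
n(KHC8H4O4) in each aliquot = 4.624 × 10^-3 mol (1:1 ratio)
n(KHC8H4O4) in the whole flask = 4.624 × 10^-3 × 100.0/20.00 = 0.02312 mol
mass of KHC8H4O4 = 0.02312 × 204.22 = 4.721 g
% KHC8H4O4 = 4.721 / 4.922 × 100 = 95.93 %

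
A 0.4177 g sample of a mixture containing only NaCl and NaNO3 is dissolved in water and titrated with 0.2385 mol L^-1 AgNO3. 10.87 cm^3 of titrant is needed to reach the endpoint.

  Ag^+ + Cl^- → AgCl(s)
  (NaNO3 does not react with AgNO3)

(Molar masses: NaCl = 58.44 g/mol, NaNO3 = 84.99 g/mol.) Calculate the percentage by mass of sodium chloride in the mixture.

36.27 %

n(AgNO3) = 0.01087 × 0.2385 = 2.592 × 10^-3 mol
Let x = n(NaCl), y = n(NaNO3).
Titrant: 1x = 2.592 × 10^-3;  mass: 58.44x + 84.99y = 0.4177
Solving, x = 2.592 × 10^-3 mol, y = 3.132 × 10^-3 mol
mass of NaCl = 2.592 × 10^-3 × 58.44 = 0.1515 g
% NaCl = 0.1515 / 0.4177 × 100 = 36.27 %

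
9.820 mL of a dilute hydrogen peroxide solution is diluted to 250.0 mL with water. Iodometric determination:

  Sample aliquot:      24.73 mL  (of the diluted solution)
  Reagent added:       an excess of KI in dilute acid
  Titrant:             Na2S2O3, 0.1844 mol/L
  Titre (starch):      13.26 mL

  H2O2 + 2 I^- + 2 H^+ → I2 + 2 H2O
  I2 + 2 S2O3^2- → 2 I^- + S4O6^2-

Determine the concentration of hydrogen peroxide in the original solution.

1.259 mol/L

n(S2O3^2-) = 0.01326 × 0.1844 = 2.445 × 10^-3 mol
n(I2) = n(S2O3^2-)/2 = 1.223 × 10^-3 mol
n(H2O2) in the aliquot = 1.223 × 10^-3 mol (1:1 ratio)
[H2O2]_dilute = 1.223 × 10^-3 / 0.02473 = 0.04944 mol/L
[H2O2]_original = 0.04944 × 250.0/9.820 = 1.259 mol/L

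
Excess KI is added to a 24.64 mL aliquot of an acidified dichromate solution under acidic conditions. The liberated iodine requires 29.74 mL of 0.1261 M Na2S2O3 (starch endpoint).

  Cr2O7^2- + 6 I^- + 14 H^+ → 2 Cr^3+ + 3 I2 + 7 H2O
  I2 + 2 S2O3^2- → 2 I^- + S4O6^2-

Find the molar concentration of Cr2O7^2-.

n(S2O3^2-) = 0.02974 × 0.1261 = 3.750 × 10^-3 mol
n(I2) = n(S2O3^2-)/2 = 1.875 × 10^-3 mol
From the 1:3 ratio, n(Cr2O7^2-) in the aliquot = 1/3 × 1.875 × 10^-3 = 6.250 × 10^-4 mol
[Cr2O7^2-] = 6.250 × 10^-4 / 0.02464 = 0.02537 mol/L

0.02537 M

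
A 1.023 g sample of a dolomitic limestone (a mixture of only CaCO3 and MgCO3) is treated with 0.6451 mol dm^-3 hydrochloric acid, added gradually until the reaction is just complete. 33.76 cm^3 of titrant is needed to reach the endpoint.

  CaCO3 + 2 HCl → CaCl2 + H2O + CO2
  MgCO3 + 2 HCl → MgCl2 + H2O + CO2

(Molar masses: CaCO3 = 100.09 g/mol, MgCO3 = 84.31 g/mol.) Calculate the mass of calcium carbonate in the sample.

0.6655 g

n(HCl) = 0.03376 × 0.6451 = 0.02178 mol
Let x = n(CaCO3), y = n(MgCO3).
Titrant: 2x + 2y = 0.02178;  mass: 100.09x + 84.31y = 1.023
Solving, x = 6.649 × 10^-3 mol, y = 4.240 × 10^-3 mol
mass of CaCO3 = 6.649 × 10^-3 × 100.09 = 0.6655 g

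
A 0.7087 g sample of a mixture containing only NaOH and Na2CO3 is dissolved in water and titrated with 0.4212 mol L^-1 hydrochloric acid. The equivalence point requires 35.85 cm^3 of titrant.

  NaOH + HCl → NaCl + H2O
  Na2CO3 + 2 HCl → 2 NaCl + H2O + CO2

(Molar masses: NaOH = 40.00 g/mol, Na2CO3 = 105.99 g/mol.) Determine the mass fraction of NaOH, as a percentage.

39.75 %

n(HCl) = 0.03585 × 0.4212 = 0.01510 mol
Let x = n(NaOH), y = n(Na2CO3).
Titrant: 1x + 2y = 0.01510;  mass: 40.00x + 105.99y = 0.7087
Solving, x = 7.043 × 10^-3 mol, y = 4.028 × 10^-3 mol
mass of NaOH = 7.043 × 10^-3 × 40.00 = 0.2817 g
% NaOH = 0.2817 / 0.7087 × 100 = 39.75 %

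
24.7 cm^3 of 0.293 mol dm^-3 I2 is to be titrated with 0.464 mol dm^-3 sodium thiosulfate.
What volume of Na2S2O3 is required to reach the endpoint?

I2 + 2 S2O3^2- → 2 I^- + S4O6^2-
n(I2) = 0.0247 L × 0.293 mol/L = 7.24 × 10^-3 mol
From the 2:1 stoichiometry, n(Na2S2O3) = 2/1 × 7.24 × 10^-3 = 0.0145 mol
V(Na2S2O3) = 0.0145 mol / 0.464 mol/L = 0.0312 L = 31.2 mL

31.2 mL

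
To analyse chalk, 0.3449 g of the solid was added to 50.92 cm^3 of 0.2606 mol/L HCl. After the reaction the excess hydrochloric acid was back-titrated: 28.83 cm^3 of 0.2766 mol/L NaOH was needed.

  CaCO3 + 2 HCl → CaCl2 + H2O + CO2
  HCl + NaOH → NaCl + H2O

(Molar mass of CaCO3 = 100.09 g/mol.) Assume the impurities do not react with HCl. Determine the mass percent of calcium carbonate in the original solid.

76.84 %

n(HCl) added = 0.05092 × 0.2606 = 0.01327 mol
n(NaOH) used in back-titration = 0.02883 × 0.2766 = 7.974 × 10^-3 mol
n(HCl) left over = 7.974 × 10^-3 mol (1:1 ratio)
n(HCl) consumed by analyte = 0.01327 − 7.974 × 10^-3 = 5.295 × 10^-3 mol
From the 1:2 ratio, n(CaCO3) = 1/2 × 5.295 × 10^-3 = 2.648 × 10^-3 mol
mass of CaCO3 = 2.648 × 10^-3 × 100.09 = 0.2650 g
% CaCO3 = 0.2650 / 0.3449 × 100 = 76.84 %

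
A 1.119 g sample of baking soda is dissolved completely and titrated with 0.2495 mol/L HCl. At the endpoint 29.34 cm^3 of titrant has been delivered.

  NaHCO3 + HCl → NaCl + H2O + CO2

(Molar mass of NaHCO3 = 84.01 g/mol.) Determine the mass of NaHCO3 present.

n(HCl) = 0.02934 L × 0.2495 mol/L = 7.320 × 10^-3 mol
n(NaHCO3) = 7.320 × 10^-3 mol (1:1 ratio)
mass of NaHCO3 = 7.320 × 10^-3 × 84.01 g/mol = 0.6150 g

0.6150 g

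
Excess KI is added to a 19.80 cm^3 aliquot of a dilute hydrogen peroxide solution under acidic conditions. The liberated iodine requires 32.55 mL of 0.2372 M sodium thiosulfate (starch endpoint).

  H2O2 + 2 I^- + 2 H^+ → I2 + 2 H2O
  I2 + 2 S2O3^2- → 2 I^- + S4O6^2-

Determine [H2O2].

0.1950 M

n(S2O3^2-) = 0.03255 × 0.2372 = 7.721 × 10^-3 mol
n(I2) = n(S2O3^2-)/2 = 3.860 × 10^-3 mol
n(H2O2) in the aliquot = 3.860 × 10^-3 mol (1:1 ratio)
[H2O2] = 3.860 × 10^-3 / 0.01980 = 0.1950 mol/L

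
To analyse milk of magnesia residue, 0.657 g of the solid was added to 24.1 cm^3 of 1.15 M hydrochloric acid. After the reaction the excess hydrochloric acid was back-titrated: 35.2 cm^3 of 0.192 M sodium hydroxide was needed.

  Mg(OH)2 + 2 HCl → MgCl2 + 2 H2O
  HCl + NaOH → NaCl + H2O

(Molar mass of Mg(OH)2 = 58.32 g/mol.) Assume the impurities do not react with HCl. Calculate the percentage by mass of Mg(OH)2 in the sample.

93.0 %

n(HCl) added = 0.0241 × 1.15 = 0.0277 mol
n(NaOH) used in back-titration = 0.0352 × 0.192 = 6.76 × 10^-3 mol
n(HCl) left over = 6.76 × 10^-3 mol (1:1 ratio)
n(HCl) consumed by analyte = 0.0277 − 6.76 × 10^-3 = 0.0210 mol
From the 1:2 ratio, n(Mg(OH)2) = 1/2 × 0.0210 = 0.0105 mol
mass of Mg(OH)2 = 0.0105 × 58.32 = 0.611 g
% Mg(OH)2 = 0.611 / 0.657 × 100 = 93.0 %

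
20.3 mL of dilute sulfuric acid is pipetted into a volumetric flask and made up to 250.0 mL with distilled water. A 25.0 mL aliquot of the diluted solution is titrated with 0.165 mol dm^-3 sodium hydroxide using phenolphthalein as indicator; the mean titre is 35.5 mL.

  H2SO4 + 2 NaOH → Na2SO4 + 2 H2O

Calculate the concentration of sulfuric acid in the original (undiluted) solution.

1.44 mol/L

n(NaOH) = 0.0355 × 0.165 = 5.86 × 10^-3 mol
From the 1:2 ratio, n(H2SO4) in the aliquot = 1/2 × 5.86 × 10^-3 = 2.93 × 10^-3 mol
[H2SO4]_dilute = 2.93 × 10^-3 / 0.0250 = 0.117 mol/L
Dilution factor = 250.0 / 20.3 = 12.32
[H2SO4]_stock = 0.117 × 12.32 = 1.44 mol/L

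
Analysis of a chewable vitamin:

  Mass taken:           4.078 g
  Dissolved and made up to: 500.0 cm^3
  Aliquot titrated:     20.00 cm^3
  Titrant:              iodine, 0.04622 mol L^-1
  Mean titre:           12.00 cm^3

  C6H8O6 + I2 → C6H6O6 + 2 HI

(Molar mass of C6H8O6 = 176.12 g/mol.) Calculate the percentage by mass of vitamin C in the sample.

n(I2) per titration = 0.01200 × 0.04622 = 5.546 × 10^-4 mol
n(C6H8O6) in each aliquot = 5.546 × 10^-4 mol (1:1 ratio)
n(C6H8O6) in the whole flask = 5.546 × 10^-4 × 500.0/20.00 = 0.01387 mol
mass of C6H8O6 = 0.01387 × 176.12 = 2.442 g
% C6H8O6 = 2.442 / 4.078 × 100 = 59.88 %

59.88 %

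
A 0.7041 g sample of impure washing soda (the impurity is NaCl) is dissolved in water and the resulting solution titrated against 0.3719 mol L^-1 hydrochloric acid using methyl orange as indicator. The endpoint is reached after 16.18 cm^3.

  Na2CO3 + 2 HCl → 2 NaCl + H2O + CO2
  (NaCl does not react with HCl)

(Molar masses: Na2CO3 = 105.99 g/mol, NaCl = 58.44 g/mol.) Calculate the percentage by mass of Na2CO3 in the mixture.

45.29 %

n(HCl) = 0.01618 × 0.3719 = 6.017 × 10^-3 mol
Let x = n(Na2CO3), y = n(NaCl).
Titrant: 2x = 6.017 × 10^-3;  mass: 105.99x + 58.44y = 0.7041
Solving, x = 3.009 × 10^-3 mol, y = 6.592 × 10^-3 mol
mass of Na2CO3 = 3.009 × 10^-3 × 105.99 = 0.3189 g
% Na2CO3 = 0.3189 / 0.7041 × 100 = 45.29 %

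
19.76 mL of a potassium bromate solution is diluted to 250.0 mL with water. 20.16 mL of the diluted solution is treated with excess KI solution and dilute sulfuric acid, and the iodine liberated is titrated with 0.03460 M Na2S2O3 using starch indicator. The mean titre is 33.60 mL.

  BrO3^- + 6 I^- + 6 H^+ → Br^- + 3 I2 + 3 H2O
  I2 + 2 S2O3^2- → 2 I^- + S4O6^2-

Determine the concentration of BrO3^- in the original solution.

n(S2O3^2-) = 0.03360 × 0.03460 = 1.163 × 10^-3 mol
n(I2) = n(S2O3^2-)/2 = 5.813 × 10^-4 mol
From the 1:3 ratio, n(BrO3^-) in the aliquot = 1/3 × 5.813 × 10^-4 = 1.938 × 10^-4 mol
[BrO3^-]_dilute = 1.938 × 10^-4 / 0.02016 = 0.009611 mol/L
[BrO3^-]_original = 0.009611 × 250.0/19.76 = 0.1216 mol/L

0.1216 M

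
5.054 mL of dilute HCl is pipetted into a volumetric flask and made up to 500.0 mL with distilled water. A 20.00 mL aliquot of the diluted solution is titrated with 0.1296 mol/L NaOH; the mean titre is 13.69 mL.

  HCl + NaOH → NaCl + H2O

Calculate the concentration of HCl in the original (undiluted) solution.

8.776 mol/L

n(NaOH) = 0.01369 × 0.1296 = 1.774 × 10^-3 mol
n(HCl) in the aliquot = 1.774 × 10^-3 mol (1:1 ratio)
[HCl]_dilute = 1.774 × 10^-3 / 0.02000 = 0.08871 mol/L
Dilution factor = 500.0 / 5.054 = 98.93
[HCl]_stock = 0.08871 × 98.93 = 8.776 mol/L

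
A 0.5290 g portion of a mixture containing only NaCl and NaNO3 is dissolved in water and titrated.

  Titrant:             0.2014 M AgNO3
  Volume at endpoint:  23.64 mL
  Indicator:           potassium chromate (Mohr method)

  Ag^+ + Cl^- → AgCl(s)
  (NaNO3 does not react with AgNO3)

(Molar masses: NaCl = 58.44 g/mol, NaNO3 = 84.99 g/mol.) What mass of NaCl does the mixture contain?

0.2782 g

n(AgNO3) = 0.02364 × 0.2014 = 4.761 × 10^-3 mol
Let x = n(NaCl), y = n(NaNO3).
Titrant: 1x = 4.761 × 10^-3;  mass: 58.44x + 84.99y = 0.5290
Solving, x = 4.761 × 10^-3 mol, y = 2.950 × 10^-3 mol
mass of NaCl = 4.761 × 10^-3 × 58.44 = 0.2782 g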